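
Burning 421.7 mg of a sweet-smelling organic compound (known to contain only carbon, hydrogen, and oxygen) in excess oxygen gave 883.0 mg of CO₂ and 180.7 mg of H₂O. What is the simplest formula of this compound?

C2H2O

mol C = 0.8830 g CO₂ ÷ 44.009 g/mol = 0.020064 mol
mol H = 2 × 0.1807 g H₂O ÷ 18.015 g/mol = 0.020061 mol
mass O = 0.4217 − (0.24099 + 0.020222) = 0.16049 g → mol O = 0.16049 ÷ 15.999 = 0.010031 mol
Divide by the smallest (0.010031 mol): C 2.000, H 2.000, O 1.000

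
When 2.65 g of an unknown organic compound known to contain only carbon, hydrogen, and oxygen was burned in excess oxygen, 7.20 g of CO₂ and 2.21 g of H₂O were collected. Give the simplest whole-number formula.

mol C = 7.20 g CO₂ ÷ 44.009 g/mol = 0.1636 mol
mol H = 2 × 2.21 g H₂O ÷ 18.015 g/mol = 0.2454 mol
mass O = 2.65 − (1.965 + 0.2473) = 0.4377 g → mol O = 0.4377 ÷ 15.999 = 0.02735 mol
Divide by the smallest (0.02735 mol): C 5.981, H 8.969, O 1.000

C6H9O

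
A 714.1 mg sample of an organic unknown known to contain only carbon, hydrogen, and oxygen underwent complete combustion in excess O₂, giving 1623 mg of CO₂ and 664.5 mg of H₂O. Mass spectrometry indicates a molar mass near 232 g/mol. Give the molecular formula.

mol C = 1.623 g CO₂ ÷ 44.009 g/mol = 0.036879 mol
mol H = 2 × 0.6645 g H₂O ÷ 18.015 g/mol = 0.073772 mol
mass O = 0.7141 − (0.44295 + 0.074362) = 0.19679 g → mol O = 0.19679 ÷ 15.999 = 0.012300 mol
Divide by the smallest (0.012300 mol): C 2.998, H 5.998, O 1.000
Empirical formula: C3H6O
Empirical-formula mass = 58.08 g/mol; 232 ÷ 58.08 ≈ 4, so the molecular formula is C12H24O4.

C12H24O4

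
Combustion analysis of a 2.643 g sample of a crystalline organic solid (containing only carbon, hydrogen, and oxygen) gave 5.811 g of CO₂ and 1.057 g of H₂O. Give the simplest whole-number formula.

C9H8O4

mol C = 5.811 g CO₂ ÷ 44.009 g/mol = 0.13204 mol
mol H = 2 × 1.057 g H₂O ÷ 18.015 g/mol = 0.11735 mol
mass O = 2.643 − (1.5859 + 0.11829) = 0.93877 g → mol O = 0.93877 ÷ 15.999 = 0.058677 mol
Divide by the smallest (0.058677 mol): C 2.250, H 2.000, O 1.000
Multiplying each by 4 gives whole numbers: C 9.00, H 8.00, O 4.00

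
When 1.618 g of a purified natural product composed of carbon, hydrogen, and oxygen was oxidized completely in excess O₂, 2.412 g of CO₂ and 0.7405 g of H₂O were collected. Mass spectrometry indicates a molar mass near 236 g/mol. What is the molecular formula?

mol C = 2.412 g CO₂ ÷ 44.009 g/mol = 0.054807 mol
mol H = 2 × 0.7405 g H₂O ÷ 18.015 g/mol = 0.082209 mol
mass O = 1.618 − (0.65829 + 0.082867) = 0.87685 g → mol O = 0.87685 ÷ 15.999 = 0.054806 mol
Divide by the smallest (0.054806 mol): C 1.000, H 1.500, O 1.000
Multiplying each by 2 gives whole numbers: C 2.00, H 3.00, O 2.00
Empirical formula: C2H3O2
Empirical-formula mass = 59.04 g/mol; 236 ÷ 59.04 ≈ 4, so the molecular formula is C8H12O8.

C8H12O8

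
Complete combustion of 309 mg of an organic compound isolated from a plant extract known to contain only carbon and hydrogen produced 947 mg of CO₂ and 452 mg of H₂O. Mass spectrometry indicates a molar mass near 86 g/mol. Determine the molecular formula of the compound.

mol C = 0.947 g CO₂ ÷ 44.009 g/mol = 0.02152 mol
mol H = 2 × 0.452 g H₂O ÷ 18.015 g/mol = 0.05018 mol
Divide by the smallest (0.02152 mol): C 1.000, H 2.332
Multiplying each by 3 gives whole numbers: C 3.00, H 7.00
Empirical formula: C3H7
Empirical-formula mass = 43.09 g/mol; 86 ÷ 43.09 ≈ 2, so the molecular formula is C6H14.

C6H14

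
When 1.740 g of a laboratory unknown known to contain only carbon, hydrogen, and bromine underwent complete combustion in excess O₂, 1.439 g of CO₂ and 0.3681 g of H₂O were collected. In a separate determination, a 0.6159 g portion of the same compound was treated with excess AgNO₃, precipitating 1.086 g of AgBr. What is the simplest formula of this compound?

mol C = 1.439 g CO₂ ÷ 44.009 g/mol = 0.032698 mol
mol H = 2 × 0.3681 g H₂O ÷ 18.015 g/mol = 0.040866 mol
From the AgBr data: mol Br per gram of compound = (1.086 ÷ 187.772) ÷ 0.6159 = 0.0093905 mol/g, so in the 1.740 g combustion sample mol Br = 0.016339 mol
Divide by the smallest (0.016339 mol): C 2.001, H 2.501, Br 1.000
Multiplying each by 2 gives whole numbers: C 4.00, H 5.00, Br 2.00

C4H5Br2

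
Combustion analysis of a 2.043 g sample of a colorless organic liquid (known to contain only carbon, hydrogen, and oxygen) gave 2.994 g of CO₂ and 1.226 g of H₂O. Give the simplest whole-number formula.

mol C = 2.994 g CO₂ ÷ 44.009 g/mol = 0.068032 mol
mol H = 2 × 1.226 g H₂O ÷ 18.015 g/mol = 0.13611 mol
mass O = 2.043 − (0.81713 + 0.13720) = 1.0887 g → mol O = 1.0887 ÷ 15.999 = 0.068046 mol
Divide by the smallest (0.068032 mol): C 1.000, H 2.001, O 1.000

CH2O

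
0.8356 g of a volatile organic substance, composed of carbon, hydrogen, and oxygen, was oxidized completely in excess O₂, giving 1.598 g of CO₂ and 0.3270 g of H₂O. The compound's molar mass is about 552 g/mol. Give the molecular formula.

C24H24O15

mol C = 1.598 g CO₂ ÷ 44.009 g/mol = 0.036311 mol
mol H = 2 × 0.3270 g H₂O ÷ 18.015 g/mol = 0.036303 mol
mass O = 0.8356 − (0.43613 + 0.036594) = 0.36288 g → mol O = 0.36288 ÷ 15.999 = 0.022681 mol
Divide by the smallest (0.022681 mol): C 1.601, H 1.601, O 1.000
Multiplying each by 5 gives whole numbers: C 8.00, H 8.00, O 5.00
Empirical formula: C8H8O5
Empirical-formula mass = 184.15 g/mol; 552 ÷ 184.15 ≈ 3, so the molecular formula is C24H24O15.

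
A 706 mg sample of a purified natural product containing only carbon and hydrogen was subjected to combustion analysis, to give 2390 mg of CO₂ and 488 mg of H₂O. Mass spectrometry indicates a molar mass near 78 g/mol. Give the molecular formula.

mol C = 2.39 g CO₂ ÷ 44.009 g/mol = 0.05431 mol
mol H = 2 × 0.488 g H₂O ÷ 18.015 g/mol = 0.05418 mol
Divide by the smallest (0.05418 mol): C 1.002, H 1.000
Empirical formula: CH
Empirical-formula mass = 13.02 g/mol; 78 ÷ 13.02 ≈ 6, so the molecular formula is C6H6.

C6H6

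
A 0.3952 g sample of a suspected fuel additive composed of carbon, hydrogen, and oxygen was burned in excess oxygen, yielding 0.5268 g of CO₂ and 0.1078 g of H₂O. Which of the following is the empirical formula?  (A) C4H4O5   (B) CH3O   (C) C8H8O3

mol C = 0.5268 g CO₂ ÷ 44.009 g/mol = 0.011970 mol
mol H = 2 × 0.1078 g H₂O ÷ 18.015 g/mol = 0.011968 mol
mass O = 0.3952 − (0.14378 + 0.012064) = 0.23936 g → mol O = 0.23936 ÷ 15.999 = 0.014961 mol
Divide by the smallest (0.011968 mol): C 1.000, H 1.000, O 1.250
Multiplying each by 4 gives whole numbers: C 4.00, H 4.00, O 5.00

(A) C4H4O5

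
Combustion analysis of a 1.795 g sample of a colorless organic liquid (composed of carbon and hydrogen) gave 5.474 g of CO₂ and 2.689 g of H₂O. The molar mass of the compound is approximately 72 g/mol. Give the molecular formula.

C5H12

mol C = 5.474 g CO₂ ÷ 44.009 g/mol = 0.12438 mol
mol H = 2 × 2.689 g H₂O ÷ 18.015 g/mol = 0.29853 mol
Divide by the smallest (0.12438 mol): C 1.000, H 2.400
Multiplying each by 5 gives whole numbers: C 5.00, H 12.00
Empirical formula: C5H12
Empirical-formula mass = 72.15 g/mol; 72 ÷ 72.15 ≈ 1, so the molecular formula is C5H12.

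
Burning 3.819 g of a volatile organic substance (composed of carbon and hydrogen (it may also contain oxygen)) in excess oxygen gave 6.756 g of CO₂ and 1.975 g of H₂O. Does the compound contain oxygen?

yes

mol C = 6.756 g CO₂ ÷ 44.009 g/mol = 0.15351 mol
mol H = 2 × 1.975 g H₂O ÷ 18.015 g/mol = 0.21926 mol
C and H account for only 2.0649 g of the 3.819 g sample; the remaining 1.7541 g must be oxygen.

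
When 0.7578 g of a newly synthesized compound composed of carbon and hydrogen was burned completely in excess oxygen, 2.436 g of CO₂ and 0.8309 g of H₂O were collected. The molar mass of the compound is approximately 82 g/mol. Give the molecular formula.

mol C = 2.436 g CO₂ ÷ 44.009 g/mol = 0.055352 mol
mol H = 2 × 0.8309 g H₂O ÷ 18.015 g/mol = 0.092245 mol
Divide by the smallest (0.055352 mol): C 1.000, H 1.667
Multiplying each by 3 gives whole numbers: C 3.00, H 5.00
Empirical formula: C3H5
Empirical-formula mass = 41.07 g/mol; 82 ÷ 41.07 ≈ 2, so the molecular formula is C6H10.

C6H10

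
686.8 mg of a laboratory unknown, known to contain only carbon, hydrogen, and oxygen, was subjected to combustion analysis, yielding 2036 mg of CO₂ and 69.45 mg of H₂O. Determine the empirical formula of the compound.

C6HO

mol C = 2.036 g CO₂ ÷ 44.009 g/mol = 0.046263 mol
mol H = 2 × 0.06945 g H₂O ÷ 18.015 g/mol = 0.0077102 mol
mass O = 0.6868 − (0.55567 + 0.0077719) = 0.12336 g → mol O = 0.12336 ÷ 15.999 = 0.0077105 mol
Divide by the smallest (0.0077102 mol): C 6.000, H 1.000, O 1.000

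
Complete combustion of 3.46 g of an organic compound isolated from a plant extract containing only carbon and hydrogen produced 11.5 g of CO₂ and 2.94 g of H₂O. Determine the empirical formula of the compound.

mol C = 11.5 g CO₂ ÷ 44.009 g/mol = 0.2613 mol
mol H = 2 × 2.94 g H₂O ÷ 18.015 g/mol = 0.3264 mol
Divide by the smallest (0.2613 mol): C 1.000, H 1.249
Multiplying each by 4 gives whole numbers: C 4.00, H 5.00

C4H5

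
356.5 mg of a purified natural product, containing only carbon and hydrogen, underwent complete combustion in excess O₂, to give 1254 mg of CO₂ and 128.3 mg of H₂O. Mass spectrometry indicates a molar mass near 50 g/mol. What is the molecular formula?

C4H2

mol C = 1.254 g CO₂ ÷ 44.009 g/mol = 0.028494 mol
mol H = 2 × 0.1283 g H₂O ÷ 18.015 g/mol = 0.014244 mol
Divide by the smallest (0.014244 mol): C 2.000, H 1.000
Empirical formula: C2H
Empirical-formula mass = 25.03 g/mol; 50 ÷ 25.03 ≈ 2, so the molecular formula is C4H2.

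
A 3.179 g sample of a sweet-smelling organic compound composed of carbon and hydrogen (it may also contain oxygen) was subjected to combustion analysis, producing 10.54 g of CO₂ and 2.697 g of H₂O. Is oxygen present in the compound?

mol C = 10.54 g CO₂ ÷ 44.009 g/mol = 0.23950 mol
mol H = 2 × 2.697 g H₂O ÷ 18.015 g/mol = 0.29942 mol
C and H together account for 3.1784 g — essentially the entire 3.179 g sample — so the compound contains no oxygen.

no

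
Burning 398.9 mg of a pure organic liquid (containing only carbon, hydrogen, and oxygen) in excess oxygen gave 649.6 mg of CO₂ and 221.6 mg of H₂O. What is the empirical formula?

mol C = 0.6496 g CO₂ ÷ 44.009 g/mol = 0.014761 mol
mol H = 2 × 0.2216 g H₂O ÷ 18.015 g/mol = 0.024602 mol
mass O = 0.3989 − (0.17729 + 0.024799) = 0.19681 g → mol O = 0.19681 ÷ 15.999 = 0.012301 mol
Divide by the smallest (0.012301 mol): C 1.200, H 2.000, O 1.000
Multiplying each by 5 gives whole numbers: C 6.00, H 10.00, O 5.00

C6H10O5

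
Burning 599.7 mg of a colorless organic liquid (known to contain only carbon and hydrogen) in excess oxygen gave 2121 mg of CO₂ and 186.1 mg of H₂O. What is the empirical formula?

mol C = 2.121 g CO₂ ÷ 44.009 g/mol = 0.048195 mol
mol H = 2 × 0.1861 g H₂O ÷ 18.015 g/mol = 0.020661 mol
Divide by the smallest (0.020661 mol): C 2.333, H 1.000
Multiplying each by 3 gives whole numbers: C 7.00, H 3.00

C7H3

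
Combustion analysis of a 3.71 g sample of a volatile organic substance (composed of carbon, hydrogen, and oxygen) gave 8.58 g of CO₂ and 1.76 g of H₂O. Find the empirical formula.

C8H8O3

mol C = 8.58 g CO₂ ÷ 44.009 g/mol = 0.1950 mol
mol H = 2 × 1.76 g H₂O ÷ 18.015 g/mol = 0.1954 mol
mass O = 3.71 − (2.342 + 0.1970) = 1.171 g → mol O = 1.171 ÷ 15.999 = 0.07322 mol
Divide by the smallest (0.07322 mol): C 2.663, H 2.669, O 1.000
Multiplying each by 3 gives whole numbers: C 7.99, H 8.01, O 3.00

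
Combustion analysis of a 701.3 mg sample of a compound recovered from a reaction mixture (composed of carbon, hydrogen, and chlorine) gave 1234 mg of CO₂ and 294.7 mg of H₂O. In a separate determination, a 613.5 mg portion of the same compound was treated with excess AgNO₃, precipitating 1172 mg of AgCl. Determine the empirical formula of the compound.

C6H7Cl2

mol C = 1.234 g CO₂ ÷ 44.009 g/mol = 0.028040 mol
mol H = 2 × 0.2947 g H₂O ÷ 18.015 g/mol = 0.032717 mol
From the AgCl data: mol Cl per gram of compound = (1.172 ÷ 143.318) ÷ 0.6135 = 0.013329 mol/g, so in the 0.7013 g combustion sample mol Cl = 0.0093479 mol
Divide by the smallest (0.0093479 mol): C 3.000, H 3.500, Cl 1.000
Multiplying each by 2 gives whole numbers: C 6.00, H 7.00, Cl 2.00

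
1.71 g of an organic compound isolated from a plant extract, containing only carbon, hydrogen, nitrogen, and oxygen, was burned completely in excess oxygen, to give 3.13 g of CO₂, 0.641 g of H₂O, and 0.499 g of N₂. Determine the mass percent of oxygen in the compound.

mol C = 3.13 g CO₂ ÷ 44.009 g/mol = 0.07112 mol
mol H = 2 × 0.641 g H₂O ÷ 18.015 g/mol = 0.07116 mol
mol N = 2 × 0.499 g N₂ ÷ 28.014 g/mol = 0.03563 mol
mass O = 1.71 − (0.8542 + 0.07173 + 0.4990) = 0.2850 g → mol O = 0.2850 ÷ 15.999 = 0.01782 mol
mass % O = 0.2850 g ÷ 1.71 g × 100%

16.7%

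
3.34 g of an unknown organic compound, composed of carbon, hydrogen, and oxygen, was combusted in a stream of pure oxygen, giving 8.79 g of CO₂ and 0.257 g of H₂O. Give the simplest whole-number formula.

mol C = 8.79 g CO₂ ÷ 44.009 g/mol = 0.1997 mol
mol H = 2 × 0.257 g H₂O ÷ 18.015 g/mol = 0.02853 mol
mass O = 3.34 − (2.399 + 0.02876) = 0.9123 g → mol O = 0.9123 ÷ 15.999 = 0.05702 mol
Divide by the smallest (0.02853 mol): C 7.000, H 1.000, O 1.998

C7HO2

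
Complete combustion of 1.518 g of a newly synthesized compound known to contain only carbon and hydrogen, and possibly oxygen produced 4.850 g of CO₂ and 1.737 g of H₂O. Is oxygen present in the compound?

mol C = 4.850 g CO₂ ÷ 44.009 g/mol = 0.11020 mol
mol H = 2 × 1.737 g H₂O ÷ 18.015 g/mol = 0.19284 mol
C and H together account for 1.5181 g — essentially the entire 1.518 g sample — so the compound contains no oxygen.

no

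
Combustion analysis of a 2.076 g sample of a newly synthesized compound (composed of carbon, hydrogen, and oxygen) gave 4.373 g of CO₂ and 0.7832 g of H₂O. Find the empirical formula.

C8H7O4

mol C = 4.373 g CO₂ ÷ 44.009 g/mol = 0.099366 mol
mol H = 2 × 0.7832 g H₂O ÷ 18.015 g/mol = 0.086950 mol
mass O = 2.076 − (1.1935 + 0.087645) = 0.79487 g → mol O = 0.79487 ÷ 15.999 = 0.049682 mol
Divide by the smallest (0.049682 mol): C 2.000, H 1.750, O 1.000
Multiplying each by 4 gives whole numbers: C 8.00, H 7.00, O 4.00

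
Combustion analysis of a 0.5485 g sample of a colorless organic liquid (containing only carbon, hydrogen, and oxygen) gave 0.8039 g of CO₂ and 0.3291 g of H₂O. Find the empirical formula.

mol C = 0.8039 g CO₂ ÷ 44.009 g/mol = 0.018267 mol
mol H = 2 × 0.3291 g H₂O ÷ 18.015 g/mol = 0.036536 mol
mass O = 0.5485 − (0.21940 + 0.036829) = 0.29227 g → mol O = 0.29227 ÷ 15.999 = 0.018268 mol
Divide by the smallest (0.018267 mol): C 1.000, H 2.000, O 1.000

CH2O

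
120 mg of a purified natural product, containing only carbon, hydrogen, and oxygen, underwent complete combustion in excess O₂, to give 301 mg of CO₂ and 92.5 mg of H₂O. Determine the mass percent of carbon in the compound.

mol C = 0.301 g CO₂ ÷ 44.009 g/mol = 0.006840 mol
mol H = 2 × 0.0925 g H₂O ÷ 18.015 g/mol = 0.01027 mol
mass O = 0.120 − (0.08215 + 0.01035) = 0.02750 g → mol O = 0.02750 ÷ 15.999 = 0.001719 mol
mass % C = 0.08215 g ÷ 0.120 g × 100%

68.5%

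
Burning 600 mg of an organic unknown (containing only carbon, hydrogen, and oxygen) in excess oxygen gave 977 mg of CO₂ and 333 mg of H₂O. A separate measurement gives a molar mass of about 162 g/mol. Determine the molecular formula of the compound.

C6H10O5

mol C = 0.977 g CO₂ ÷ 44.009 g/mol = 0.02220 mol
mol H = 2 × 0.333 g H₂O ÷ 18.015 g/mol = 0.03697 mol
mass O = 0.600 − (0.2666 + 0.03726) = 0.2961 g → mol O = 0.2961 ÷ 15.999 = 0.01851 mol
Divide by the smallest (0.01851 mol): C 1.200, H 1.998, O 1.000
Multiplying each by 5 gives whole numbers: C 6.00, H 9.99, O 5.00
Empirical formula: C6H10O5
Empirical-formula mass = 162.14 g/mol; 162 ÷ 162.14 ≈ 1, so the molecular formula is C6H10O5.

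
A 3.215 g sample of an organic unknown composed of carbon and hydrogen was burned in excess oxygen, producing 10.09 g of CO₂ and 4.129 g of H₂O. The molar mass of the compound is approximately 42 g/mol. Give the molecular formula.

C3H6

mol C = 10.09 g CO₂ ÷ 44.009 g/mol = 0.22927 mol
mol H = 2 × 4.129 g H₂O ÷ 18.015 g/mol = 0.45840 mol
Divide by the smallest (0.22927 mol): C 1.000, H 1.999
Empirical formula: CH2
Empirical-formula mass = 14.03 g/mol; 42 ÷ 14.03 ≈ 3, so the molecular formula is C3H6.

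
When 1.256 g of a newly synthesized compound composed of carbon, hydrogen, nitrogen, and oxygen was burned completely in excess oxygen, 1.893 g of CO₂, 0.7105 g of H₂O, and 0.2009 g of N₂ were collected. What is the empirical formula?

C6H11N2O4

mol C = 1.893 g CO₂ ÷ 44.009 g/mol = 0.043014 mol
mol H = 2 × 0.7105 g H₂O ÷ 18.015 g/mol = 0.078879 mol
mol N = 2 × 0.2009 g N₂ ÷ 28.014 g/mol = 0.014343 mol
mass O = 1.256 − (0.51664 + 0.079510 + 0.20090) = 0.45895 g → mol O = 0.45895 ÷ 15.999 = 0.028686 mol
Divide by the smallest (0.014343 mol): C 2.999, H 5.500, N 1.000, O 2.000
Multiplying each by 2 gives whole numbers: C 6.00, H 11.00, N 2.00, O 4.00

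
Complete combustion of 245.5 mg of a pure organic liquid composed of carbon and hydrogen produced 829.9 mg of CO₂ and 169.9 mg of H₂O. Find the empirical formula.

CH

mol C = 0.8299 g CO₂ ÷ 44.009 g/mol = 0.018858 mol
mol H = 2 × 0.1699 g H₂O ÷ 18.015 g/mol = 0.018862 mol
Divide by the smallest (0.018858 mol): C 1.000, H 1.000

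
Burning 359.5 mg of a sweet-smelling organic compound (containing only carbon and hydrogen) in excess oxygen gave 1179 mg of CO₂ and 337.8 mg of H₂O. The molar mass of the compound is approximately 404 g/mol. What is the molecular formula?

mol C = 1.179 g CO₂ ÷ 44.009 g/mol = 0.026790 mol
mol H = 2 × 0.3378 g H₂O ÷ 18.015 g/mol = 0.037502 mol
Divide by the smallest (0.026790 mol): C 1.000, H 1.400
Multiplying each by 5 gives whole numbers: C 5.00, H 7.00
Empirical formula: C5H7
Empirical-formula mass = 67.11 g/mol; 404 ÷ 67.11 ≈ 6, so the molecular formula is C30H42.

C30H42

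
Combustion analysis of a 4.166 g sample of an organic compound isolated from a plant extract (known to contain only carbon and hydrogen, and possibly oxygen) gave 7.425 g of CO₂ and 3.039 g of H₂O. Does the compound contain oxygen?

mol C = 7.425 g CO₂ ÷ 44.009 g/mol = 0.16872 mol
mol H = 2 × 3.039 g H₂O ÷ 18.015 g/mol = 0.33739 mol
C and H account for only 2.3665 g of the 4.166 g sample; the remaining 1.7995 g must be oxygen.

yes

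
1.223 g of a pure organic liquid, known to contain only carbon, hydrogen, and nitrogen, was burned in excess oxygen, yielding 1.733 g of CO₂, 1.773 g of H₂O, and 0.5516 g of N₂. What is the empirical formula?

CH5N

mol C = 1.733 g CO₂ ÷ 44.009 g/mol = 0.039378 mol
mol H = 2 × 1.773 g H₂O ÷ 18.015 g/mol = 0.19684 mol
mol N = 2 × 0.5516 g N₂ ÷ 28.014 g/mol = 0.039380 mol
Divide by the smallest (0.039378 mol): C 1.000, H 4.999, N 1.000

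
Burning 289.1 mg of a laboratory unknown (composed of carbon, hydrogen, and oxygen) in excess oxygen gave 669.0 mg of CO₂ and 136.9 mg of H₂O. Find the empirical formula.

mol C = 0.6690 g CO₂ ÷ 44.009 g/mol = 0.015201 mol
mol H = 2 × 0.1369 g H₂O ÷ 18.015 g/mol = 0.015198 mol
mass O = 0.2891 − (0.18258 + 0.015320) = 0.091196 g → mol O = 0.091196 ÷ 15.999 = 0.0057001 mol
Divide by the smallest (0.0057001 mol): C 2.667, H 2.666, O 1.000
Multiplying each by 3 gives whole numbers: C 8.00, H 8.00, O 3.00

C8H8O3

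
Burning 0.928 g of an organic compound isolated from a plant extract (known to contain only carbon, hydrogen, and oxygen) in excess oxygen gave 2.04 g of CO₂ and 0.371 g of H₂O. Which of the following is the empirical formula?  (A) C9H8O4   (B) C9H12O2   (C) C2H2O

mol C = 2.04 g CO₂ ÷ 44.009 g/mol = 0.04635 mol
mol H = 2 × 0.371 g H₂O ÷ 18.015 g/mol = 0.04119 mol
mass O = 0.928 − (0.5568 + 0.04152) = 0.3297 g → mol O = 0.3297 ÷ 15.999 = 0.02061 mol
Divide by the smallest (0.02061 mol): C 2.249, H 1.999, O 1.000
Multiplying each by 4 gives whole numbers: C 9.00, H 7.99, O 4.00

(A) C9H8O4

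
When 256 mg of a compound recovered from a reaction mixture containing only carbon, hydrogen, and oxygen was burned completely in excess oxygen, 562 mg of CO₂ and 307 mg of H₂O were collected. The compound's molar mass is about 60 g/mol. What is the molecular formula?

C3H8O

mol C = 0.562 g CO₂ ÷ 44.009 g/mol = 0.01277 mol
mol H = 2 × 0.307 g H₂O ÷ 18.015 g/mol = 0.03408 mol
mass O = 0.256 − (0.1534 + 0.03436) = 0.06826 g → mol O = 0.06826 ÷ 15.999 = 0.004267 mol
Divide by the smallest (0.004267 mol): C 2.993, H 7.988, O 1.000
Empirical formula: C3H8O
Empirical-formula mass = 60.10 g/mol; 60 ÷ 60.10 ≈ 1, so the molecular formula is C3H8O.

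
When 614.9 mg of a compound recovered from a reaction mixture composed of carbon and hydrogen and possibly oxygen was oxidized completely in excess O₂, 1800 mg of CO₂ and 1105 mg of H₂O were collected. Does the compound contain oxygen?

mol C = 1.800 g CO₂ ÷ 44.009 g/mol = 0.040901 mol
mol H = 2 × 1.105 g H₂O ÷ 18.015 g/mol = 0.12268 mol
C and H together account for 0.61492 g — essentially the entire 0.6149 g sample — so the compound contains no oxygen.

no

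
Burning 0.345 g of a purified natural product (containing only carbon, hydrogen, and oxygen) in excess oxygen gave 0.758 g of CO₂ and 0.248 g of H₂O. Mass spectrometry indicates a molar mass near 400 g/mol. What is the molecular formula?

mol C = 0.758 g CO₂ ÷ 44.009 g/mol = 0.01722 mol
mol H = 2 × 0.248 g H₂O ÷ 18.015 g/mol = 0.02753 mol
mass O = 0.345 − (0.2069 + 0.02775) = 0.1104 g → mol O = 0.1104 ÷ 15.999 = 0.006899 mol
Divide by the smallest (0.006899 mol): C 2.497, H 3.991, O 1.000
Multiplying each by 2 gives whole numbers: C 4.99, H 7.98, O 2.00
Empirical formula: C5H8O2
Empirical-formula mass = 100.12 g/mol; 400 ÷ 100.12 ≈ 4, so the molecular formula is C20H32O8.

C20H32O8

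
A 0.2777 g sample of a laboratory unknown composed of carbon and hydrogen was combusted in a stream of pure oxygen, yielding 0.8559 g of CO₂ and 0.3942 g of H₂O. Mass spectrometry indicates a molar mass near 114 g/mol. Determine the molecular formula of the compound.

mol C = 0.8559 g CO₂ ÷ 44.009 g/mol = 0.019448 mol
mol H = 2 × 0.3942 g H₂O ÷ 18.015 g/mol = 0.043764 mol
Divide by the smallest (0.019448 mol): C 1.000, H 2.250
Multiplying each by 4 gives whole numbers: C 4.00, H 9.00
Empirical formula: C4H9
Empirical-formula mass = 57.12 g/mol; 114 ÷ 57.12 ≈ 2, so the molecular formula is C8H18.

C8H18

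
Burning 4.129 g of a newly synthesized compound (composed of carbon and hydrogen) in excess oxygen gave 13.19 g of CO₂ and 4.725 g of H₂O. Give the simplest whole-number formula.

mol C = 13.19 g CO₂ ÷ 44.009 g/mol = 0.29971 mol
mol H = 2 × 4.725 g H₂O ÷ 18.015 g/mol = 0.52456 mol
Divide by the smallest (0.29971 mol): C 1.000, H 1.750
Multiplying each by 4 gives whole numbers: C 4.00, H 7.00

C4H7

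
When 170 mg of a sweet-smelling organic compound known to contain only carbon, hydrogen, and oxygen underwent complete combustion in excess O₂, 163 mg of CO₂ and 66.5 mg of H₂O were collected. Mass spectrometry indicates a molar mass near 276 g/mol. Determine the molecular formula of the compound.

C6H12O12

mol C = 0.163 g CO₂ ÷ 44.009 g/mol = 0.003704 mol
mol H = 2 × 0.0665 g H₂O ÷ 18.015 g/mol = 0.007383 mol
mass O = 0.170 − (0.04449 + 0.007442) = 0.1181 g → mol O = 0.1181 ÷ 15.999 = 0.007380 mol
Divide by the smallest (0.003704 mol): C 1.000, H 1.993, O 1.993
Empirical formula: CH2O2
Empirical-formula mass = 46.02 g/mol; 276 ÷ 46.02 ≈ 6, so the molecular formula is C6H12O12.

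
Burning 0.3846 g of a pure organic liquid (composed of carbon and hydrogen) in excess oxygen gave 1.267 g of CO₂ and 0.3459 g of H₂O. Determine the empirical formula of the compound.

C3H4

mol C = 1.267 g CO₂ ÷ 44.009 g/mol = 0.028790 mol
mol H = 2 × 0.3459 g H₂O ÷ 18.015 g/mol = 0.038401 mol
Divide by the smallest (0.028790 mol): C 1.000, H 1.334
Multiplying each by 3 gives whole numbers: C 3.00, H 4.00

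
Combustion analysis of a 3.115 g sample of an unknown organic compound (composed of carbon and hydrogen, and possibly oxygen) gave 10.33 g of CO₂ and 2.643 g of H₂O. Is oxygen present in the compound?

no

mol C = 10.33 g CO₂ ÷ 44.009 g/mol = 0.23472 mol
mol H = 2 × 2.643 g H₂O ÷ 18.015 g/mol = 0.29342 mol
C and H together account for 3.1150 g — essentially the entire 3.115 g sample — so the compound contains no oxygen.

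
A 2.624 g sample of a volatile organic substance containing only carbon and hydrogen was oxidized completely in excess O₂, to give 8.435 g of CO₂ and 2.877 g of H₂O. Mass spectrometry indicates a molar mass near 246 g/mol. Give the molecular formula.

mol C = 8.435 g CO₂ ÷ 44.009 g/mol = 0.19167 mol
mol H = 2 × 2.877 g H₂O ÷ 18.015 g/mol = 0.31940 mol
Divide by the smallest (0.19167 mol): C 1.000, H 1.666
Multiplying each by 3 gives whole numbers: C 3.00, H 5.00
Empirical formula: C3H5
Empirical-formula mass = 41.07 g/mol; 246 ÷ 41.07 ≈ 6, so the molecular formula is C18H30.

C18H30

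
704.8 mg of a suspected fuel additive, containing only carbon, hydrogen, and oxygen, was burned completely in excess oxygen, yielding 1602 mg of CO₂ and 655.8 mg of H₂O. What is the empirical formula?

C3H6O

mol C = 1.602 g CO₂ ÷ 44.009 g/mol = 0.036402 mol
mol H = 2 × 0.6558 g H₂O ÷ 18.015 g/mol = 0.072806 mol
mass O = 0.7048 − (0.43722 + 0.073388) = 0.19419 g → mol O = 0.19419 ÷ 15.999 = 0.012138 mol
Divide by the smallest (0.012138 mol): C 2.999, H 5.998, O 1.000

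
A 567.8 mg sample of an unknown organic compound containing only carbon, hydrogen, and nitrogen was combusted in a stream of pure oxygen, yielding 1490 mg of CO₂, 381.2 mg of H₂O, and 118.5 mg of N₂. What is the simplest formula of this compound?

mol C = 1.490 g CO₂ ÷ 44.009 g/mol = 0.033857 mol
mol H = 2 × 0.3812 g H₂O ÷ 18.015 g/mol = 0.042320 mol
mol N = 2 × 0.1185 g N₂ ÷ 28.014 g/mol = 0.0084601 mol
Divide by the smallest (0.0084601 mol): C 4.002, H 5.002, N 1.000

C4H5N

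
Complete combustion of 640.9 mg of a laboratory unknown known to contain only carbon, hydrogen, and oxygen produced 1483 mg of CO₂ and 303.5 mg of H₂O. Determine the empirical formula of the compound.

mol C = 1.483 g CO₂ ÷ 44.009 g/mol = 0.033698 mol
mol H = 2 × 0.3035 g H₂O ÷ 18.015 g/mol = 0.033694 mol
mass O = 0.6409 − (0.40474 + 0.033964) = 0.20219 g → mol O = 0.20219 ÷ 15.999 = 0.012638 mol
Divide by the smallest (0.012638 mol): C 2.666, H 2.666, O 1.000
Multiplying each by 3 gives whole numbers: C 8.00, H 8.00, O 3.00

C8H8O3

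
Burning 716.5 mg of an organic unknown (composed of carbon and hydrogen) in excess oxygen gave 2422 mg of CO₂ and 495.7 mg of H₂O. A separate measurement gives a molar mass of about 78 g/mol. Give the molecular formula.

mol C = 2.422 g CO₂ ÷ 44.009 g/mol = 0.055034 mol
mol H = 2 × 0.4957 g H₂O ÷ 18.015 g/mol = 0.055032 mol
Divide by the smallest (0.055032 mol): C 1.000, H 1.000
Empirical formula: CH
Empirical-formula mass = 13.02 g/mol; 78 ÷ 13.02 ≈ 6, so the molecular formula is C6H6.

C6H6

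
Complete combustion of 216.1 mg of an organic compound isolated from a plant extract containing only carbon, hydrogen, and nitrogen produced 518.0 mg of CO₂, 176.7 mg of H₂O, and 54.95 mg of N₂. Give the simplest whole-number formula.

C3H5N

mol C = 0.5180 g CO₂ ÷ 44.009 g/mol = 0.011770 mol
mol H = 2 × 0.1767 g H₂O ÷ 18.015 g/mol = 0.019617 mol
mol N = 2 × 0.05495 g N₂ ÷ 28.014 g/mol = 0.0039230 mol
Divide by the smallest (0.0039230 mol): C 3.000, H 5.000, N 1.000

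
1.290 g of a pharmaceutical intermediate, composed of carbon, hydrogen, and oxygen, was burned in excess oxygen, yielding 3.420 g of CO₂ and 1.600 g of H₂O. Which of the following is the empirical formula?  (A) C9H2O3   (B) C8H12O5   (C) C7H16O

mol C = 3.420 g CO₂ ÷ 44.009 g/mol = 0.077711 mol
mol H = 2 × 1.600 g H₂O ÷ 18.015 g/mol = 0.17763 mol
mass O = 1.290 − (0.93339 + 0.17905) = 0.17756 g → mol O = 0.17756 ÷ 15.999 = 0.011098 mol
Divide by the smallest (0.011098 mol): C 7.002, H 16.005, O 1.000

(C) C7H16O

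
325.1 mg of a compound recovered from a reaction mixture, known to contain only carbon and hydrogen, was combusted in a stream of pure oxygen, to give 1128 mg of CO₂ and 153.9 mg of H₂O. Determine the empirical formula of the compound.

C3H2

mol C = 1.128 g CO₂ ÷ 44.009 g/mol = 0.025631 mol
mol H = 2 × 0.1539 g H₂O ÷ 18.015 g/mol = 0.017086 mol
Divide by the smallest (0.017086 mol): C 1.500, H 1.000
Multiplying each by 2 gives whole numbers: C 3.00, H 2.00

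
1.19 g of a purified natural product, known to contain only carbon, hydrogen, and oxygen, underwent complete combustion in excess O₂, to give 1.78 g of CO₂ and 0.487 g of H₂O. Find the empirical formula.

C3H4O3

mol C = 1.78 g CO₂ ÷ 44.009 g/mol = 0.04045 mol
mol H = 2 × 0.487 g H₂O ÷ 18.015 g/mol = 0.05407 mol
mass O = 1.19 − (0.4858 + 0.05450) = 0.6497 g → mol O = 0.6497 ÷ 15.999 = 0.04061 mol
Divide by the smallest (0.04045 mol): C 1.000, H 1.337, O 1.004
Multiplying each by 3 gives whole numbers: C 3.00, H 4.01, O 3.01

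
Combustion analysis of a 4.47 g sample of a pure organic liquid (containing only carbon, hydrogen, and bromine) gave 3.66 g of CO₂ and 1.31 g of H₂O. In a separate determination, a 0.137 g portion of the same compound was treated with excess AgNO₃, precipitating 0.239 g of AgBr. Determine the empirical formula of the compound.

mol C = 3.66 g CO₂ ÷ 44.009 g/mol = 0.08316 mol
mol H = 2 × 1.31 g H₂O ÷ 18.015 g/mol = 0.1454 mol
From the AgBr data: mol Br per gram of compound = (0.239 ÷ 187.772) ÷ 0.137 = 0.009291 mol/g, so in the 4.47 g combustion sample mol Br = 0.04153 mol
Divide by the smallest (0.04153 mol): C 2.003, H 3.502, Br 1.000
Multiplying each by 2 gives whole numbers: C 4.01, H 7.00, Br 2.00

C4H7Br2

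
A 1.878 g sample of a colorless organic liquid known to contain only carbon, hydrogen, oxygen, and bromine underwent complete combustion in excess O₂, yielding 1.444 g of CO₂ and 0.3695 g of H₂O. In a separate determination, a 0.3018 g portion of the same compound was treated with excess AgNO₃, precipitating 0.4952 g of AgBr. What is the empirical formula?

mol C = 1.444 g CO₂ ÷ 44.009 g/mol = 0.032811 mol
mol H = 2 × 0.3695 g H₂O ÷ 18.015 g/mol = 0.041021 mol
From the AgBr data: mol Br per gram of compound = (0.4952 ÷ 187.772) ÷ 0.3018 = 0.0087384 mol/g, so in the 1.878 g combustion sample mol Br = 0.016411 mol
mass O = 1.878 − (0.39410 + 0.041350 + 1.3113) = 0.13127 g → mol O = 0.13127 ÷ 15.999 = 0.0082051 mol
Divide by the smallest (0.0082051 mol): C 3.999, H 4.999, Br 2.000, O 1.000

C4H5Br2O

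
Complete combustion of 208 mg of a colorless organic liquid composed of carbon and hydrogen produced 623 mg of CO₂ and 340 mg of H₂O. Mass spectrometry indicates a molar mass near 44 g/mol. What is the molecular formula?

mol C = 0.623 g CO₂ ÷ 44.009 g/mol = 0.01416 mol
mol H = 2 × 0.340 g H₂O ÷ 18.015 g/mol = 0.03775 mol
Divide by the smallest (0.01416 mol): C 1.000, H 2.666
Multiplying each by 3 gives whole numbers: C 3.00, H 8.00
Empirical formula: C3H8
Empirical-formula mass = 44.10 g/mol; 44 ÷ 44.10 ≈ 1, so the molecular formula is C3H8.

C3H8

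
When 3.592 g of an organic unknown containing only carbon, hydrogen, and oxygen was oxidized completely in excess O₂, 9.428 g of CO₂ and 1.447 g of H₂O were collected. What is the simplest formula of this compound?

C4H3O

mol C = 9.428 g CO₂ ÷ 44.009 g/mol = 0.21423 mol
mol H = 2 × 1.447 g H₂O ÷ 18.015 g/mol = 0.16064 mol
mass O = 3.592 − (2.5731 + 0.16193) = 0.85697 g → mol O = 0.85697 ÷ 15.999 = 0.053564 mol
Divide by the smallest (0.053564 mol): C 4.000, H 2.999, O 1.000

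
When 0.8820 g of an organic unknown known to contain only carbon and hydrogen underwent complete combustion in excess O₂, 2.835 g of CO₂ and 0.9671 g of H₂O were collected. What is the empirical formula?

C3H5

mol C = 2.835 g CO₂ ÷ 44.009 g/mol = 0.064419 mol
mol H = 2 × 0.9671 g H₂O ÷ 18.015 g/mol = 0.10737 mol
Divide by the smallest (0.064419 mol): C 1.000, H 1.667
Multiplying each by 3 gives whole numbers: C 3.00, H 5.00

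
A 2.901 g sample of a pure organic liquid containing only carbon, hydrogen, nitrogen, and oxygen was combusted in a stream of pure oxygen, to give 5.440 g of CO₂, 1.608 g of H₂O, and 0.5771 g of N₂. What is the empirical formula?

mol C = 5.440 g CO₂ ÷ 44.009 g/mol = 0.12361 mol
mol H = 2 × 1.608 g H₂O ÷ 18.015 g/mol = 0.17852 mol
mol N = 2 × 0.5771 g N₂ ÷ 28.014 g/mol = 0.041201 mol
mass O = 2.901 − (1.4847 + 0.17995 + 0.57710) = 0.65926 g → mol O = 0.65926 ÷ 15.999 = 0.041206 mol
Divide by the smallest (0.041201 mol): C 3.000, H 4.333, N 1.000, O 1.000
Multiplying each by 3 gives whole numbers: C 9.00, H 13.00, N 3.00, O 3.00

C9H13N3O3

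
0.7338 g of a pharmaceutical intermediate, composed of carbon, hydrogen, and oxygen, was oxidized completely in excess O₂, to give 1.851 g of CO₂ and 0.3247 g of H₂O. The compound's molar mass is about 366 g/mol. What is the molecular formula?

mol C = 1.851 g CO₂ ÷ 44.009 g/mol = 0.042060 mol
mol H = 2 × 0.3247 g H₂O ÷ 18.015 g/mol = 0.036048 mol
mass O = 0.7338 − (0.50518 + 0.036336) = 0.19229 g → mol O = 0.19229 ÷ 15.999 = 0.012019 mol
Divide by the smallest (0.012019 mol): C 3.500, H 2.999, O 1.000
Multiplying each by 2 gives whole numbers: C 7.00, H 6.00, O 2.00
Empirical formula: C7H6O2
Empirical-formula mass = 122.12 g/mol; 366 ÷ 122.12 ≈ 3, so the molecular formula is C21H18O6.

C21H18O6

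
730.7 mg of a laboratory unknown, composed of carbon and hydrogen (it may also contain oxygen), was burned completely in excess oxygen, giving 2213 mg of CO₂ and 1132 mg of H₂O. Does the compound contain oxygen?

no

mol C = 2.213 g CO₂ ÷ 44.009 g/mol = 0.050285 mol
mol H = 2 × 1.132 g H₂O ÷ 18.015 g/mol = 0.12567 mol
C and H together account for 0.73065 g — essentially the entire 0.7307 g sample — so the compound contains no oxygen.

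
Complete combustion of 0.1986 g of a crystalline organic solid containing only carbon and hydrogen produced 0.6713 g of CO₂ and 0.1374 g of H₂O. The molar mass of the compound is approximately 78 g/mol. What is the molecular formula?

C6H6

mol C = 0.6713 g CO₂ ÷ 44.009 g/mol = 0.015254 mol
mol H = 2 × 0.1374 g H₂O ÷ 18.015 g/mol = 0.015254 mol
Divide by the smallest (0.015254 mol): C 1.000, H 1.000
Empirical formula: CH
Empirical-formula mass = 13.02 g/mol; 78 ÷ 13.02 ≈ 6, so the molecular formula is C6H6.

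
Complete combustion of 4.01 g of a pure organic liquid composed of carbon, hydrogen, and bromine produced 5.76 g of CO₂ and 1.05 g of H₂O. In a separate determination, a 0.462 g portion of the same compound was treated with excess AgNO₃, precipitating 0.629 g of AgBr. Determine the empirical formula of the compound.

C9H8Br2

mol C = 5.76 g CO₂ ÷ 44.009 g/mol = 0.1309 mol
mol H = 2 × 1.05 g H₂O ÷ 18.015 g/mol = 0.1166 mol
From the AgBr data: mol Br per gram of compound = (0.629 ÷ 187.772) ÷ 0.462 = 0.007251 mol/g, so in the 4.01 g combustion sample mol Br = 0.02908 mol
Divide by the smallest (0.02908 mol): C 4.502, H 4.009, Br 1.000
Multiplying each by 2 gives whole numbers: C 9.00, H 8.02, Br 2.00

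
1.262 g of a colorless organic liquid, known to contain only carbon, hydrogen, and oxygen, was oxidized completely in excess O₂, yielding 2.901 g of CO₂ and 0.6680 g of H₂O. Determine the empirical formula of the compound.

C8H9O3

mol C = 2.901 g CO₂ ÷ 44.009 g/mol = 0.065918 mol
mol H = 2 × 0.6680 g H₂O ÷ 18.015 g/mol = 0.074160 mol
mass O = 1.262 − (0.79175 + 0.074754) = 0.39550 g → mol O = 0.39550 ÷ 15.999 = 0.024720 mol
Divide by the smallest (0.024720 mol): C 2.667, H 3.000, O 1.000
Multiplying each by 3 gives whole numbers: C 8.00, H 9.00, O 3.00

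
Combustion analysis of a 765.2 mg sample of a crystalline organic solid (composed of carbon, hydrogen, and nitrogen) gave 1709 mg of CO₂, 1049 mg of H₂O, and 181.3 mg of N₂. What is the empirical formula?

C3H9N

mol C = 1.709 g CO₂ ÷ 44.009 g/mol = 0.038833 mol
mol H = 2 × 1.049 g H₂O ÷ 18.015 g/mol = 0.11646 mol
mol N = 2 × 0.1813 g N₂ ÷ 28.014 g/mol = 0.012944 mol
Divide by the smallest (0.012944 mol): C 3.000, H 8.997, N 1.000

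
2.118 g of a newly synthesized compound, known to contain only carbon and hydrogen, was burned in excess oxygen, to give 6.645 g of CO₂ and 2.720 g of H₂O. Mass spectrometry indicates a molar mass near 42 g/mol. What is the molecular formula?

mol C = 6.645 g CO₂ ÷ 44.009 g/mol = 0.15099 mol
mol H = 2 × 2.720 g H₂O ÷ 18.015 g/mol = 0.30197 mol
Divide by the smallest (0.15099 mol): C 1.000, H 2.000
Empirical formula: CH2
Empirical-formula mass = 14.03 g/mol; 42 ÷ 14.03 ≈ 3, so the molecular formula is C3H6.

C3H6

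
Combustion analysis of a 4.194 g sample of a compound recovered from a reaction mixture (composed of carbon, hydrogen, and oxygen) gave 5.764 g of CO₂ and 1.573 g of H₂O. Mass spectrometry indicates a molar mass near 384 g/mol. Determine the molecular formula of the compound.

mol C = 5.764 g CO₂ ÷ 44.009 g/mol = 0.13097 mol
mol H = 2 × 1.573 g H₂O ÷ 18.015 g/mol = 0.17463 mol
mass O = 4.194 − (1.5731 + 0.17603) = 2.4449 g → mol O = 2.4449 ÷ 15.999 = 0.15281 mol
Divide by the smallest (0.13097 mol): C 1.000, H 1.333, O 1.167
Multiplying each by 6 gives whole numbers: C 6.00, H 8.00, O 7.00
Empirical formula: C6H8O7
Empirical-formula mass = 192.12 g/mol; 384 ÷ 192.12 ≈ 2, so the molecular formula is C12H16O14.

C12H16O14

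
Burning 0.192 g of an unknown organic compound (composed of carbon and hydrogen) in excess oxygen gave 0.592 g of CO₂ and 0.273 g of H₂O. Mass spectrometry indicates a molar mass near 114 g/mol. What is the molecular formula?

mol C = 0.592 g CO₂ ÷ 44.009 g/mol = 0.01345 mol
mol H = 2 × 0.273 g H₂O ÷ 18.015 g/mol = 0.03031 mol
Divide by the smallest (0.01345 mol): C 1.000, H 2.253
Multiplying each by 4 gives whole numbers: C 4.00, H 9.01
Empirical formula: C4H9
Empirical-formula mass = 57.12 g/mol; 114 ÷ 57.12 ≈ 2, so the molecular formula is C8H18.

C8H18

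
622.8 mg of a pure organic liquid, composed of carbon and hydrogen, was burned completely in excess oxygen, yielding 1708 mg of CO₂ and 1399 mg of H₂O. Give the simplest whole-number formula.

CH4

mol C = 1.708 g CO₂ ÷ 44.009 g/mol = 0.038810 mol
mol H = 2 × 1.399 g H₂O ÷ 18.015 g/mol = 0.15532 mol
Divide by the smallest (0.038810 mol): C 1.000, H 4.002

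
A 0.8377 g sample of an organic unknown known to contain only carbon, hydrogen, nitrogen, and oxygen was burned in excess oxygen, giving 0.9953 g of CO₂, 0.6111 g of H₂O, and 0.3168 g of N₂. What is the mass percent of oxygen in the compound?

21.59%

mol C = 0.9953 g CO₂ ÷ 44.009 g/mol = 0.022616 mol
mol H = 2 × 0.6111 g H₂O ÷ 18.015 g/mol = 0.067843 mol
mol N = 2 × 0.3168 g N₂ ÷ 28.014 g/mol = 0.022617 mol
mass O = 0.8377 − (0.27164 + 0.068386 + 0.31680) = 0.18088 g → mol O = 0.18088 ÷ 15.999 = 0.011305 mol
mass % O = 0.18088 g ÷ 0.8377 g × 100%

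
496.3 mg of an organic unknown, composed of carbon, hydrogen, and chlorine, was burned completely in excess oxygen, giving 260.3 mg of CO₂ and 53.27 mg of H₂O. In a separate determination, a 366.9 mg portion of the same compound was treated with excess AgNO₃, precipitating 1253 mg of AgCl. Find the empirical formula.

CHCl2

mol C = 0.2603 g CO₂ ÷ 44.009 g/mol = 0.0059147 mol
mol H = 2 × 0.05327 g H₂O ÷ 18.015 g/mol = 0.0059140 mol
From the AgCl data: mol Cl per gram of compound = (1.253 ÷ 143.318) ÷ 0.3669 = 0.023829 mol/g, so in the 0.4963 g combustion sample mol Cl = 0.011826 mol
Divide by the smallest (0.0059140 mol): C 1.000, H 1.000, Cl 2.000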